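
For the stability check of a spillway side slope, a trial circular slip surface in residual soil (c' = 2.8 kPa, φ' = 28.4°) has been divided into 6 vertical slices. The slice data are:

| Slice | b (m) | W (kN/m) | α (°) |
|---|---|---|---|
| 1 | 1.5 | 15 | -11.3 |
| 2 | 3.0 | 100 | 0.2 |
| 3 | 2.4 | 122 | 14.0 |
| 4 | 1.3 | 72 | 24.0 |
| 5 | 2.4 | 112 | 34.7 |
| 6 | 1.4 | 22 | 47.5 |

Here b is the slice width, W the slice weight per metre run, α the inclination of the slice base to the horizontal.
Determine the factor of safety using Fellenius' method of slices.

FS = 1.89

Ordinary method of slices: FS = Σ[c'·Δl_i + (W_i cosα_i)·tanφ'] / Σ W_i sinα_i, with Δl_i = b_i / cosα_i.
Slice 1: Δl = 1.5/cos(-11.3°) = 1.530 m; N'_1 = 15·cos(-11.3°) = 14.7; c'Δl = 4.28; W sinα = -2.9
Slice 2: Δl = 3.0/cos0.2° = 3.000 m; N'_2 = 100·cos0.2° = 100.0; c'Δl = 8.40; W sinα = 0.3
Slice 3: Δl = 2.4/cos14.0° = 2.473 m; N'_3 = 122·cos14.0° = 118.4; c'Δl = 6.93; W sinα = 29.5
Slice 4: Δl = 1.3/cos24.0° = 1.423 m; N'_4 = 72·cos24.0° = 65.8; c'Δl = 3.98; W sinα = 29.3
Slice 5: Δl = 2.4/cos34.7° = 2.919 m; N'_5 = 112·cos34.7° = 92.1; c'Δl = 8.17; W sinα = 63.8
Slice 6: Δl = 1.4/cos47.5° = 2.072 m; N'_6 = 22·cos47.5° = 14.9; c'Δl = 5.80; W sinα = 16.2
Σc'Δl = 37.6 kN/m; ΣN' = 405.8 kN/m; ΣW sinα = 136.2 kN/m
Resisting = 37.6 + 405.8·tan28.4° = 37.6 + 219.4 = 257.0 kN/m
FS = 257.0 / 136.2 = 1.887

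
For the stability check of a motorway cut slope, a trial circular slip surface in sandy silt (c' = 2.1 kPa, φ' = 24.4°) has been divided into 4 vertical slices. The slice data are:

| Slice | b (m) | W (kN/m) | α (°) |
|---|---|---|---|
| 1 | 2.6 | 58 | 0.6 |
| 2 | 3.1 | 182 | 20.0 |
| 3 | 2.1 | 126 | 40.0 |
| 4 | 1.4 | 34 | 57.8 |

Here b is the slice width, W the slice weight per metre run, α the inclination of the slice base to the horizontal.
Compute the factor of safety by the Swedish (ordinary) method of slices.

FS = 1.04

Ordinary method of slices: FS = Σ[c'·Δl_i + (W_i cosα_i)·tanφ'] / Σ W_i sinα_i, with Δl_i = b_i / cosα_i.
Slice 1: Δl = 2.6/cos0.6° = 2.600 m; N'_1 = 58·cos0.6° = 58.0; c'Δl = 5.46; W sinα = 0.6
Slice 2: Δl = 3.1/cos20.0° = 3.299 m; N'_2 = 182·cos20.0° = 171.0; c'Δl = 6.93; W sinα = 62.2
Slice 3: Δl = 2.1/cos40.0° = 2.741 m; N'_3 = 126·cos40.0° = 96.5; c'Δl = 5.76; W sinα = 81.0
Slice 4: Δl = 1.4/cos57.8° = 2.627 m; N'_4 = 34·cos57.8° = 18.1; c'Δl = 5.52; W sinα = 28.8
Σc'Δl = 23.7 kN/m; ΣN' = 343.7 kN/m; ΣW sinα = 172.6 kN/m
Resisting = 23.7 + 343.7·tan24.4° = 23.7 + 155.9 = 179.6 kN/m
FS = 179.6 / 172.6 = 1.040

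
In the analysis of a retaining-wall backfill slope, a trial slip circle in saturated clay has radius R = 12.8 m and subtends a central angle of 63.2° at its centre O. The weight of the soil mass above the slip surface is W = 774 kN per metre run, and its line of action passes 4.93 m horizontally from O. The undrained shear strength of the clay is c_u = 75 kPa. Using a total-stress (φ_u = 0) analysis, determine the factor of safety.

FS = 3.55

Taking moments about the centre O, the resisting moment is provided by the undrained shear strength acting along the arc:
Arc length L_a = R·θ = 12.8·(63.2°·π/180) = 12.8·1.1030 = 14.12 m
M_R = c_u·L_a·R = 75·14.12·12.8 = 13554.3 kN·m/m
M_D = W·d = 774·4.93 = 3815.8 kN·m/m
FS = M_R / M_D = 13554.3 / 3815.8 = 3.552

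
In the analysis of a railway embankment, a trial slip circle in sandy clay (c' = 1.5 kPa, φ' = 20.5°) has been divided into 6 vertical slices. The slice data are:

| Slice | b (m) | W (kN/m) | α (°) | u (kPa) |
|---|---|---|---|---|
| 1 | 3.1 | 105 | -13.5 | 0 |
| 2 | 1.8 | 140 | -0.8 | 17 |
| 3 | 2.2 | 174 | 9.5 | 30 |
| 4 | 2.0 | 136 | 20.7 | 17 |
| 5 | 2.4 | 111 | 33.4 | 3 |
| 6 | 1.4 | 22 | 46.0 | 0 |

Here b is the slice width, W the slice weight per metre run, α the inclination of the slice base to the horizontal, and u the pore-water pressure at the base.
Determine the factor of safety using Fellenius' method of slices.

FS = 1.66

Ordinary method of slices: FS = Σ[c'·Δl_i + (W_i cosα_i − u_i·Δl_i)·tanφ'] / Σ W_i sinα_i, with Δl_i = b_i / cosα_i.
Slice 1: Δl = 3.1/cos(-13.5°) = 3.188 m; N'_1 = 105·cos(-13.5°) − 0·3.188 = 102.1; c'Δl = 4.78; W sinα = -24.5
Slice 2: Δl = 1.8/cos(-0.8°) = 1.800 m; N'_2 = 140·cos(-0.8°) − 17·1.800 = 109.4; c'Δl = 2.70; W sinα = -2.0
Slice 3: Δl = 2.2/cos9.5° = 2.231 m; N'_3 = 174·cos9.5° − 30·2.231 = 104.7; c'Δl = 3.35; W sinα = 28.7
Slice 4: Δl = 2.0/cos20.7° = 2.138 m; N'_4 = 136·cos20.7° − 17·2.138 = 90.9; c'Δl = 3.21; W sinα = 48.1
Slice 5: Δl = 2.4/cos33.4° = 2.875 m; N'_5 = 111·cos33.4° − 3·2.875 = 84.0; c'Δl = 4.31; W sinα = 61.1
Slice 6: Δl = 1.4/cos46.0° = 2.015 m; N'_6 = 22·cos46.0° − 0·2.015 = 15.3; c'Δl = 3.02; W sinα = 15.8
Σc'Δl = 21.4 kN/m; ΣN' = 506.4 kN/m; ΣW sinα = 127.3 kN/m
Resisting = 21.4 + 506.4·tan20.5° = 21.4 + 189.3 = 210.7 kN/m
FS = 210.7 / 127.3 = 1.656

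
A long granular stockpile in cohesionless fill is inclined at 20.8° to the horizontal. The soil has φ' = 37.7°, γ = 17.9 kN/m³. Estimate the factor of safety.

For a dry cohesionless infinite slope the factor of safety is FS = tanφ' / tanβ.
FS = tan37.7° / tan20.8° = 0.7729 / 0.3799 = 2.035

FS = 2.03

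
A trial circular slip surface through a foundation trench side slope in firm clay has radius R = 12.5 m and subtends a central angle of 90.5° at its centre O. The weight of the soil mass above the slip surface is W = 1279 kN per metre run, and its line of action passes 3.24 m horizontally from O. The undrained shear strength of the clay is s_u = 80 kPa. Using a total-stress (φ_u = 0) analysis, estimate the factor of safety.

FS = 4.76

Taking moments about the centre O, the resisting moment is provided by the undrained shear strength acting along the arc:
Arc length L_a = R·θ = 12.5·(90.5°·π/180) = 12.5·1.5795 = 19.74 m
M_R = s_u·L_a·R = 80·19.74·12.5 = 19744.0 kN·m/m
M_D = W·d = 1279·3.24 = 4144.0 kN·m/m
FS = M_R / M_D = 19744.0 / 4144.0 = 4.765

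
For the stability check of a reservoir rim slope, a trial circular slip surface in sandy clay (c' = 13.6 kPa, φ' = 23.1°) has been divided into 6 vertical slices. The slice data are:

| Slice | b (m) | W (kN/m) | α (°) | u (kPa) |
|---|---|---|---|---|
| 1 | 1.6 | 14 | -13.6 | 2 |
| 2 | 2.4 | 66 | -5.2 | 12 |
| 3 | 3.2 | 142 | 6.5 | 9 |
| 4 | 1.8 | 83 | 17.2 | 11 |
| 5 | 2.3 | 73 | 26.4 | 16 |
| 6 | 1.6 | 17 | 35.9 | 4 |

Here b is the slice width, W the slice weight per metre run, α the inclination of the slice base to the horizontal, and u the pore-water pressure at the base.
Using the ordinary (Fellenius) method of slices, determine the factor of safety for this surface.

FS = 3.96

Ordinary method of slices: FS = Σ[c'·Δl_i + (W_i cosα_i − u_i·Δl_i)·tanφ'] / Σ W_i sinα_i, with Δl_i = b_i / cosα_i.
Slice 1: Δl = 1.6/cos(-13.6°) = 1.646 m; N'_1 = 14·cos(-13.6°) − 2·1.646 = 10.3; c'Δl = 22.39; W sinα = -3.3
Slice 2: Δl = 2.4/cos(-5.2°) = 2.410 m; N'_2 = 66·cos(-5.2°) − 12·2.410 = 36.8; c'Δl = 32.77; W sinα = -6.0
Slice 3: Δl = 3.2/cos6.5° = 3.221 m; N'_3 = 142·cos6.5° − 9·3.221 = 112.1; c'Δl = 43.80; W sinα = 16.1
Slice 4: Δl = 1.8/cos17.2° = 1.884 m; N'_4 = 83·cos17.2° − 11·1.884 = 58.6; c'Δl = 25.63; W sinα = 24.5
Slice 5: Δl = 2.3/cos26.4° = 2.568 m; N'_5 = 73·cos26.4° − 16·2.568 = 24.3; c'Δl = 34.92; W sinα = 32.5
Slice 6: Δl = 1.6/cos35.9° = 1.975 m; N'_6 = 17·cos35.9° − 4·1.975 = 5.9; c'Δl = 26.86; W sinα = 10.0
Σc'Δl = 186.4 kN/m; ΣN' = 248.0 kN/m; ΣW sinα = 73.8 kN/m
Resisting = 186.4 + 248.0·tan23.1° = 186.4 + 105.8 = 292.1 kN/m
FS = 292.1 / 73.8 = 3.960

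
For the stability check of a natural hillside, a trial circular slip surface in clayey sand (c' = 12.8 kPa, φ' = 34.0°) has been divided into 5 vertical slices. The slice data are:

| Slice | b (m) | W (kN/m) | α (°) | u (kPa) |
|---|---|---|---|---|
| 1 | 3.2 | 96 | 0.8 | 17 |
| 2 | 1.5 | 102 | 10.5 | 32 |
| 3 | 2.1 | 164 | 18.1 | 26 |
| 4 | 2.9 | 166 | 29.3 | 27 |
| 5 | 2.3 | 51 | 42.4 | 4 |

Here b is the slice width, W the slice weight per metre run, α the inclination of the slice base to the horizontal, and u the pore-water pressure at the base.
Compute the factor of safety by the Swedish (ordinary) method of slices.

Ordinary method of slices: FS = Σ[c'·Δl_i + (W_i cosα_i − u_i·Δl_i)·tanφ'] / Σ W_i sinα_i, with Δl_i = b_i / cosα_i.
Slice 1: Δl = 3.2/cos0.8° = 3.200 m; N'_1 = 96·cos0.8° − 17·3.200 = 41.6; c'Δl = 40.96; W sinα = 1.3
Slice 2: Δl = 1.5/cos10.5° = 1.526 m; N'_2 = 102·cos10.5° − 32·1.526 = 51.5; c'Δl = 19.53; W sinα = 18.6
Slice 3: Δl = 2.1/cos18.1° = 2.209 m; N'_3 = 164·cos18.1° − 26·2.209 = 98.4; c'Δl = 28.28; W sinα = 51.0
Slice 4: Δl = 2.9/cos29.3° = 3.325 m; N'_4 = 166·cos29.3° − 27·3.325 = 55.0; c'Δl = 42.57; W sinα = 81.2
Slice 5: Δl = 2.3/cos42.4° = 3.115 m; N'_5 = 51·cos42.4° − 4·3.115 = 25.2; c'Δl = 39.87; W sinα = 34.4
Σc'Δl = 171.2 kN/m; ΣN' = 271.7 kN/m; ΣW sinα = 186.5 kN/m
Resisting = 171.2 + 271.7·tan34.0° = 171.2 + 183.3 = 354.5 kN/m
FS = 354.5 / 186.5 = 1.900

FS = 1.90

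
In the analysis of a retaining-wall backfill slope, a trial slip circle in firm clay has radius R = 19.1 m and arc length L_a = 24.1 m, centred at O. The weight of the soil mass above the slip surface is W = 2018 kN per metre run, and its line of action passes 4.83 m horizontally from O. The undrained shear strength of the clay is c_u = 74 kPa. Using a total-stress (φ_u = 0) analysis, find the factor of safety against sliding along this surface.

FS = 3.49

Taking moments about the centre O, the resisting moment is provided by the undrained shear strength acting along the arc:
M_R = c_u·L_a·R = 74·24.10·19.1 = 34062.9 kN·m/m
M_D = W·d = 2018·4.83 = 9746.9 kN·m/m
FS = M_R / M_D = 34062.9 / 9746.9 = 3.495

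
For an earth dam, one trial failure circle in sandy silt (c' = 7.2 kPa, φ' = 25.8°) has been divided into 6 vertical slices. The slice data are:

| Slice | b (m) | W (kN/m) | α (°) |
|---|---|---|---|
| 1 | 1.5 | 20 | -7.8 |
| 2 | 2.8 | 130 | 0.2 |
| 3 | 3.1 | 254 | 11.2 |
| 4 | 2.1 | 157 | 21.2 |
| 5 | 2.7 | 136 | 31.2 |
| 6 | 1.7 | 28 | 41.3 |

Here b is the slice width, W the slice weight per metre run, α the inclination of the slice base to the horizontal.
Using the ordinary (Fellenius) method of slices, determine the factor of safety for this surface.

Ordinary method of slices: FS = Σ[c'·Δl_i + (W_i cosα_i)·tanφ'] / Σ W_i sinα_i, with Δl_i = b_i / cosα_i.
Slice 1: Δl = 1.5/cos(-7.8°) = 1.514 m; N'_1 = 20·cos(-7.8°) = 19.8; c'Δl = 10.90; W sinα = -2.7
Slice 2: Δl = 2.8/cos0.2° = 2.800 m; N'_2 = 130·cos0.2° = 130.0; c'Δl = 20.16; W sinα = 0.5
Slice 3: Δl = 3.1/cos11.2° = 3.160 m; N'_3 = 254·cos11.2° = 249.2; c'Δl = 22.75; W sinα = 49.3
Slice 4: Δl = 2.1/cos21.2° = 2.252 m; N'_4 = 157·cos21.2° = 146.4; c'Δl = 16.22; W sinα = 56.8
Slice 5: Δl = 2.7/cos31.2° = 3.157 m; N'_5 = 136·cos31.2° = 116.3; c'Δl = 22.73; W sinα = 70.5
Slice 6: Δl = 1.7/cos41.3° = 2.263 m; N'_6 = 28·cos41.3° = 21.0; c'Δl = 16.29; W sinα = 18.5
Σc'Δl = 109.1 kN/m; ΣN' = 682.7 kN/m; ΣW sinα = 192.8 kN/m
Resisting = 109.1 + 682.7·tan25.8° = 109.1 + 330.0 = 439.1 kN/m
FS = 439.1 / 192.8 = 2.278

FS = 2.28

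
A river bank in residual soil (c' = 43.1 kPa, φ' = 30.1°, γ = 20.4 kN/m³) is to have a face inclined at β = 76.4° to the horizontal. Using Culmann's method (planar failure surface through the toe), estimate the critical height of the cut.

H_c = 22.99 m

Culmann's analysis gives the critical failure plane at α_cr = (β + φ')/2 = (76.4 + 30.1)/2 = 53.2°, and the critical height
H_c = (4c'/γ) · sinβ cosφ' / [1 − cos(β − φ')]
    = (4·43.1/20.4) · sin76.4°·cos30.1° / [1 − cos(46.3°)]
    = 8.451 · 0.9720·0.8652 / [1 − 0.6909]
    = 8.451 · 0.8409 / 0.3091
    = 22.99 m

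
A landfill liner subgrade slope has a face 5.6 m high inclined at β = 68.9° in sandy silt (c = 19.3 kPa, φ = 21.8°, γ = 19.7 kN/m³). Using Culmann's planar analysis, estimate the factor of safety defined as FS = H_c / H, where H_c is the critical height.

FS = 1.90

H_c = (4c/γ) · sinβ cosφ / [1 − cos(β − φ)]
    = (4·19.3/19.7) · sin68.9°·cos21.8° / [1 − cos47.1°]
    = 3.919 · 0.8662 / 0.3193 = 10.63 m
FS = H_c / H = 10.63 / 5.6 = 1.899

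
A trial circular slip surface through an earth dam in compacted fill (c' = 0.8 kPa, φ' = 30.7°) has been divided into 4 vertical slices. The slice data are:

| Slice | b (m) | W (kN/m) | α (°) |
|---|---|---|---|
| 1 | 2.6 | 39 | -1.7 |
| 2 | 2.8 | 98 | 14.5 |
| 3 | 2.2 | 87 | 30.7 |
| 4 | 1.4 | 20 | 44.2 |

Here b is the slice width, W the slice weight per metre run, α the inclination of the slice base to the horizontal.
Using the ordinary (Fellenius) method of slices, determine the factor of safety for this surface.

FS = 1.72

Ordinary method of slices: FS = Σ[c'·Δl_i + (W_i cosα_i)·tanφ'] / Σ W_i sinα_i, with Δl_i = b_i / cosα_i.
Slice 1: Δl = 2.6/cos(-1.7°) = 2.601 m; N'_1 = 39·cos(-1.7°) = 39.0; c'Δl = 2.08; W sinα = -1.2
Slice 2: Δl = 2.8/cos14.5° = 2.892 m; N'_2 = 98·cos14.5° = 94.9; c'Δl = 2.31; W sinα = 24.5
Slice 3: Δl = 2.2/cos30.7° = 2.559 m; N'_3 = 87·cos30.7° = 74.8; c'Δl = 2.05; W sinα = 44.4
Slice 4: Δl = 1.4/cos44.2° = 1.953 m; N'_4 = 20·cos44.2° = 14.3; c'Δl = 1.56; W sinα = 13.9
Σc'Δl = 8.0 kN/m; ΣN' = 223.0 kN/m; ΣW sinα = 81.7 kN/m
Resisting = 8.0 + 223.0·tan30.7° = 8.0 + 132.4 = 140.4 kN/m
FS = 140.4 / 81.7 = 1.718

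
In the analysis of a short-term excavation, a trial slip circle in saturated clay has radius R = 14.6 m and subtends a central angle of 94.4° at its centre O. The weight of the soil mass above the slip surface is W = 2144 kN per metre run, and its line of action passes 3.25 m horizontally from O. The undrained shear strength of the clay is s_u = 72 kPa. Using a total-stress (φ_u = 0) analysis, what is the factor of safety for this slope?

Taking moments about the centre O, the resisting moment is provided by the undrained shear strength acting along the arc:
Arc length L_a = R·θ = 14.6·(94.4°·π/180) = 14.6·1.6476 = 24.05 m
M_R = s_u·L_a·R = 72·24.05·14.6 = 25286.4 kN·m/m
M_D = W·d = 2144·3.25 = 6968.0 kN·m/m
FS = M_R / M_D = 25286.4 / 6968.0 = 3.629

FS = 3.63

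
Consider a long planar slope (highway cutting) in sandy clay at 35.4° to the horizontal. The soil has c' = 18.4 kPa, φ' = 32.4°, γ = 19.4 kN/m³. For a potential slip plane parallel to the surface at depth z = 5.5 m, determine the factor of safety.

For an infinite slope with a slip plane parallel to the surface (no pore pressure): FS = [c' + γz cos²β tanφ'] / [γz sinβ cosβ].
γz = 19.4·5.5 = 106.70 kN/m²
Numerator = 18.4 + 106.70·cos²35.4°·tan32.4° = 18.4 + 106.70·0.6644·0.6346 = 63.391 kPa
Denominator = 106.70·sin35.4°·cos35.4° = 106.70·0.5793·0.8151 = 50.382 kPa
FS = 63.391 / 50.382 = 1.258

FS = 1.26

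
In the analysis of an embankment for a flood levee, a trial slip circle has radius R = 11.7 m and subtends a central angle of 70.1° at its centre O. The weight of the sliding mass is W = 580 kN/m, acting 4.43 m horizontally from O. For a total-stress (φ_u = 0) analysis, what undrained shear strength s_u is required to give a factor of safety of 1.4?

s_u = 21.5 kPa

FS = s_u·L_a·R / (W·d), so s_u = FS·W·d / (L_a·R).
Arc length L_a = R·θ = 11.7·(70.1°·π/180) = 11.7·1.2235 = 14.31 m
s_u = 1.4·580·4.43 / (14.31·11.7) = 3597.2 / 167.48 = 21.48 kPa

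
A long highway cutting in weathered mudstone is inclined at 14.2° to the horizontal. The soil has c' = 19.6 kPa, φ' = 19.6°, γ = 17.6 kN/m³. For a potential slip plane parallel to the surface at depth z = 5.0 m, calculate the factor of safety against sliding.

FS = 2.34

For an infinite slope with a slip plane parallel to the surface (no pore pressure): FS = [c' + γz cos²β tanφ'] / [γz sinβ cosβ].
γz = 17.6·5.0 = 88.00 kN/m²
Numerator = 19.6 + 88.00·cos²14.2°·tan19.6° = 19.6 + 88.00·0.9398·0.3561 = 49.050 kPa
Denominator = 88.00·sin14.2°·cos14.2° = 88.00·0.2453·0.9694 = 20.927 kPa
FS = 49.050 / 20.927 = 2.344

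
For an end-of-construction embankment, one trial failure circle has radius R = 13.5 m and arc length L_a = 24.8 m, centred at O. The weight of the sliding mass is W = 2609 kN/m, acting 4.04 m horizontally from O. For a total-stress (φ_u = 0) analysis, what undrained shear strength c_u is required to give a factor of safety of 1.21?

c_u = 38.1 kPa

FS = c_u·L_a·R / (W·d), so c_u = FS·W·d / (L_a·R).
c_u = 1.21·2609·4.04 / (24.80·13.5) = 12753.8 / 334.80 = 38.09 kPa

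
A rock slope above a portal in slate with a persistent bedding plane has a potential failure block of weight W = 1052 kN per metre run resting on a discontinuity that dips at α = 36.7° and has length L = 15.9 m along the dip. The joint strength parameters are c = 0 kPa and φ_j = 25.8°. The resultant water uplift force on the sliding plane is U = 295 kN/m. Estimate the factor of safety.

FS = 0.42

Resolving the block weight along and normal to the plane and applying the Mohr–Coulomb strength on the joint:
N' = W cosα − U = 1052·cos36.7° − 295 = 548.5 kN/m
Driving force T = W sinα = 1052·sin36.7° = 628.7 kN/m
Resisting force R = c·L + N'·tanφ_j = 0·15.9 + 548.5·tan25.8° = 0.0 + 265.1 = 265.1 kN/m
FS = R / T = 265.1 / 628.7 = 0.422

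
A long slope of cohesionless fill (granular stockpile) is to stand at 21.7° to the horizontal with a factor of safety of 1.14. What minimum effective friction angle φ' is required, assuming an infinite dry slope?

φ' = 24.4°

FS = tanφ'/tanβ ⇒ tanφ' = FS · tanβ = 1.14 · tan21.7° = 0.4537
φ' = arctan(0.4537) = 24.40°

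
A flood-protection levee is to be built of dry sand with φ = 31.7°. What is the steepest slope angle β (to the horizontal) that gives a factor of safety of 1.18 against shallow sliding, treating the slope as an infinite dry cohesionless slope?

For an infinite dry cohesionless slope FS = tanφ/tanβ, so tanβ = tanφ / FS.
tanβ = tan31.7° / 1.18 = 0.6176 / 1.18 = 0.5234
β = arctan(0.5234) = 27.63°

β = 27.6°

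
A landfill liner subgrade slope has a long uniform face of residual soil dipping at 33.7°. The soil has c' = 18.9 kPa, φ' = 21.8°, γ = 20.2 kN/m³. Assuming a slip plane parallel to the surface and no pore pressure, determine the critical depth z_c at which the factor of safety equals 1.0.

z_c = 5.06 m

Setting FS = 1.00 in FS = [c' + γz cos²β tanφ'] / [γz sinβ cosβ] and solving for z:
z = c' / [γ cosβ (FS·sinβ − cosβ·tanφ')]
  = 18.9 / [20.2·cos33.7°·(1.00·sin33.7° − cos33.7°·tan21.8°)]
  = 18.9 / [20.2·0.8320·(1.00·0.5548 − 0.8320·0.4000)]
  = 18.9 / 3.7323 = 5.064 m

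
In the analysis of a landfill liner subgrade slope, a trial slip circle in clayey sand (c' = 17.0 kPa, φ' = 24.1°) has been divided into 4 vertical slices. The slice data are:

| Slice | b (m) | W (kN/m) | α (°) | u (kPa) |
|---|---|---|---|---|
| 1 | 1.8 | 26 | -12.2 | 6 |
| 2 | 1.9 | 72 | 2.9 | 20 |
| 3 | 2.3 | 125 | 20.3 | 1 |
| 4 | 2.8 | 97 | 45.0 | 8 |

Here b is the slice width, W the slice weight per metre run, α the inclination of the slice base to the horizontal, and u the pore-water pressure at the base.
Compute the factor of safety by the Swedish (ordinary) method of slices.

FS = 2.38

Ordinary method of slices: FS = Σ[c'·Δl_i + (W_i cosα_i − u_i·Δl_i)·tanφ'] / Σ W_i sinα_i, with Δl_i = b_i / cosα_i.
Slice 1: Δl = 1.8/cos(-12.2°) = 1.842 m; N'_1 = 26·cos(-12.2°) − 6·1.842 = 14.4; c'Δl = 31.31; W sinα = -5.5
Slice 2: Δl = 1.9/cos2.9° = 1.902 m; N'_2 = 72·cos2.9° − 20·1.902 = 33.9; c'Δl = 32.34; W sinα = 3.6
Slice 3: Δl = 2.3/cos20.3° = 2.452 m; N'_3 = 125·cos20.3° − 1·2.452 = 114.8; c'Δl = 41.69; W sinα = 43.4
Slice 4: Δl = 2.8/cos45.0° = 3.960 m; N'_4 = 97·cos45.0° − 8·3.960 = 36.9; c'Δl = 67.32; W sinα = 68.6
Σc'Δl = 172.7 kN/m; ΣN' = 199.9 kN/m; ΣW sinα = 110.1 kN/m
Resisting = 172.7 + 199.9·tan24.1° = 172.7 + 89.4 = 262.1 kN/m
FS = 262.1 / 110.1 = 2.380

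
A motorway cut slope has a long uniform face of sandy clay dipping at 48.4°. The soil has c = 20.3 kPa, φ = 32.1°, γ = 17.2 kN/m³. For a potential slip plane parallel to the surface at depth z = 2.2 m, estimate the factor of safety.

FS = 1.64

For an infinite slope with a slip plane parallel to the surface (no pore pressure): FS = [c + γz cos²β tanφ] / [γz sinβ cosβ].
γz = 17.2·2.2 = 37.84 kN/m²
Numerator = 20.3 + 37.84·cos²48.4°·tan32.1° = 20.3 + 37.84·0.4408·0.6273 = 30.763 kPa
Denominator = 37.84·sin48.4°·cos48.4° = 37.84·0.7478·0.6639 = 18.787 kPa
FS = 30.763 / 18.787 = 1.637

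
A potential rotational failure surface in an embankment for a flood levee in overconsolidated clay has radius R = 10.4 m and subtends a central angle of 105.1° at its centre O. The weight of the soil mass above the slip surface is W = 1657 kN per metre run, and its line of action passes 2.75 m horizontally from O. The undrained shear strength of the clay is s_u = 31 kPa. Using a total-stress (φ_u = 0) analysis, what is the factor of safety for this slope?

FS = 1.35

Taking moments about the centre O, the resisting moment is provided by the undrained shear strength acting along the arc:
Arc length L_a = R·θ = 10.4·(105.1°·π/180) = 10.4·1.8343 = 19.08 m
M_R = s_u·L_a·R = 31·19.08·10.4 = 6150.5 kN·m/m
M_D = W·d = 1657·2.75 = 4556.8 kN·m/m
FS = M_R / M_D = 6150.5 / 4556.8 = 1.350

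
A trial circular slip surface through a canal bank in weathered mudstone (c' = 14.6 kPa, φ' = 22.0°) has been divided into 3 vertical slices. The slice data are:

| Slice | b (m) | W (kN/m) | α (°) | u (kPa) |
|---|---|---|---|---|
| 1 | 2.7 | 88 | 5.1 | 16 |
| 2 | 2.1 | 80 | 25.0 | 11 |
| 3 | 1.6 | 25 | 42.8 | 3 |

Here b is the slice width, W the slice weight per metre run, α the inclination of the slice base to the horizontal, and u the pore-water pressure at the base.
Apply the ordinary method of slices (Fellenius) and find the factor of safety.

Ordinary method of slices: FS = Σ[c'·Δl_i + (W_i cosα_i − u_i·Δl_i)·tanφ'] / Σ W_i sinα_i, with Δl_i = b_i / cosα_i.
Slice 1: Δl = 2.7/cos5.1° = 2.711 m; N'_1 = 88·cos5.1° − 16·2.711 = 44.3; c'Δl = 39.58; W sinα = 7.8
Slice 2: Δl = 2.1/cos25.0° = 2.317 m; N'_2 = 80·cos25.0° − 11·2.317 = 47.0; c'Δl = 33.83; W sinα = 33.8
Slice 3: Δl = 1.6/cos42.8° = 2.181 m; N'_3 = 25·cos42.8° − 3·2.181 = 11.8; c'Δl = 31.84; W sinα = 17.0
Σc'Δl = 105.2 kN/m; ΣN' = 103.1 kN/m; ΣW sinα = 58.6 kN/m
Resisting = 105.2 + 103.1·tan22.0° = 105.2 + 41.7 = 146.9 kN/m
FS = 146.9 / 58.6 = 2.506

FS = 2.51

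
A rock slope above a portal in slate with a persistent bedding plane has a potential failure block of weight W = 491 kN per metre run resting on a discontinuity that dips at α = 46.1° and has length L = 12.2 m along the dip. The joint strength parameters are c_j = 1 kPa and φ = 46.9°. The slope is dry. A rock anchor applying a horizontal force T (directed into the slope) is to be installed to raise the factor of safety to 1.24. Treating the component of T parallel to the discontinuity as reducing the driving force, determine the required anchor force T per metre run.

T = 38 kN/m

Resolving forces along and normal to the sliding plane, with the horizontal anchor force T adding T·sinα to the effective normal force and T·cosα acting up the plane against the driving force:
FS = [c_jL + (W cosα + T sinα) tanφ] / [W sinα − T cosα]
Without the anchor: N' = 340.5 kN/m, driving T_d = 353.8 kN/m, resisting R = 1·12.2 + 340.5·tan46.9° = 376.0 kN/m, FS = 1.06.
Setting FS = 1.24 and solving for T:
1.24·(353.8 − T cos46.1°) = 376.0 + T sin46.1°·tan46.9°
T·(sin46.1°·tan46.9° + 1.24·cos46.1°) = 1.24·353.8 − 376.0
T·(0.7206·1.0686 + 1.24·0.6934) = 438.7 − 376.0 = 62.7
T·1.6298 = 62.7
T = 38.5 kN/m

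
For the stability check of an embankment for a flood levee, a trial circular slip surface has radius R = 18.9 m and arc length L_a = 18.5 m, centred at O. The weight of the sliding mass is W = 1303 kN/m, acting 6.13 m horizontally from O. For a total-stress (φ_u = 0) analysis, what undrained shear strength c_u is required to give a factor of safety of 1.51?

c_u = 34.5 kPa

FS = c_u·L_a·R / (W·d), so c_u = FS·W·d / (L_a·R).
c_u = 1.51·1303·6.13 / (18.50·18.9) = 12061.0 / 349.65 = 34.49 kPa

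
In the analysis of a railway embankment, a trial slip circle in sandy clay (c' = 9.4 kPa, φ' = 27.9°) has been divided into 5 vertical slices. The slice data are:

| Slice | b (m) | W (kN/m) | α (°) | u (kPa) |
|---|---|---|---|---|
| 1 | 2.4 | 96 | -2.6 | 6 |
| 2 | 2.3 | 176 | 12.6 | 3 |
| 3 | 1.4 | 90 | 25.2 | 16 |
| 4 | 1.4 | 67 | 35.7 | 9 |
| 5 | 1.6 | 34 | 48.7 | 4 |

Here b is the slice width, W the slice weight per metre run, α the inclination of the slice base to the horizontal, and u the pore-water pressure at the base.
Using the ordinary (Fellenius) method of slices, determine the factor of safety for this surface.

Ordinary method of slices: FS = Σ[c'·Δl_i + (W_i cosα_i − u_i·Δl_i)·tanφ'] / Σ W_i sinα_i, with Δl_i = b_i / cosα_i.
Slice 1: Δl = 2.4/cos(-2.6°) = 2.402 m; N'_1 = 96·cos(-2.6°) − 6·2.402 = 81.5; c'Δl = 22.58; W sinα = -4.4
Slice 2: Δl = 2.3/cos12.6° = 2.357 m; N'_2 = 176·cos12.6° − 3·2.357 = 164.7; c'Δl = 22.15; W sinα = 38.4
Slice 3: Δl = 1.4/cos25.2° = 1.547 m; N'_3 = 90·cos25.2° − 16·1.547 = 56.7; c'Δl = 14.54; W sinα = 38.3
Slice 4: Δl = 1.4/cos35.7° = 1.724 m; N'_4 = 67·cos35.7° − 9·1.724 = 38.9; c'Δl = 16.21; W sinα = 39.1
Slice 5: Δl = 1.6/cos48.7° = 2.424 m; N'_5 = 34·cos48.7° − 4·2.424 = 12.7; c'Δl = 22.79; W sinα = 25.5
Σc'Δl = 98.3 kN/m; ΣN' = 354.5 kN/m; ΣW sinα = 137.0 kN/m
Resisting = 98.3 + 354.5·tan27.9° = 98.3 + 187.7 = 286.0 kN/m
FS = 286.0 / 137.0 = 2.087

FS = 2.09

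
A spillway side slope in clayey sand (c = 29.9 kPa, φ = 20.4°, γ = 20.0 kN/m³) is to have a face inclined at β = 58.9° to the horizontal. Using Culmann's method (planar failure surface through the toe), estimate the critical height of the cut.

Culmann's analysis gives the critical failure plane at α_cr = (β + φ)/2 = (58.9 + 20.4)/2 = 39.6°, and the critical height
H_c = (4c/γ) · sinβ cosφ / [1 − cos(β − φ)]
    = (4·29.9/20.0) · sin58.9°·cos20.4° / [1 − cos(38.5°)]
    = 5.980 · 0.8563·0.9373 / [1 − 0.7826]
    = 5.980 · 0.8026 / 0.2174
    = 22.08 m

H_c = 22.08 m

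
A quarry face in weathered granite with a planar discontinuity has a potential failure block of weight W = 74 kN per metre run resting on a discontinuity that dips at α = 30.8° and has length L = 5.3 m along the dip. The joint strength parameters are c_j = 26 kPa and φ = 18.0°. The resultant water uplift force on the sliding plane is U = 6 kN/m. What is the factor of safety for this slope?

FS = 4.13

Resolving the block weight along and normal to the plane and applying the Mohr–Coulomb strength on the joint:
N' = W cosα − U = 74·cos30.8° − 6 = 57.6 kN/m
Driving force T = W sinα = 74·sin30.8° = 37.9 kN/m
Resisting force R = c_j·L + N'·tanφ = 26·5.3 + 57.6·tan18.0° = 137.8 + 18.7 = 156.5 kN/m
FS = R / T = 156.5 / 37.9 = 4.130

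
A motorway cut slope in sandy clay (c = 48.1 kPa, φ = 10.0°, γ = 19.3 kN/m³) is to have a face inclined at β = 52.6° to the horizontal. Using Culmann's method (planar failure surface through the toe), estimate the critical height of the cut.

Culmann's analysis gives the critical failure plane at α_cr = (β + φ)/2 = (52.6 + 10.0)/2 = 31.3°, and the critical height
H_c = (4c/γ) · sinβ cosφ / [1 − cos(β − φ)]
    = (4·48.1/19.3) · sin52.6°·cos10.0° / [1 − cos(42.6°)]
    = 9.969 · 0.7944·0.9848 / [1 − 0.7361]
    = 9.969 · 0.7823 / 0.2639
    = 29.55 m

H_c = 29.55 m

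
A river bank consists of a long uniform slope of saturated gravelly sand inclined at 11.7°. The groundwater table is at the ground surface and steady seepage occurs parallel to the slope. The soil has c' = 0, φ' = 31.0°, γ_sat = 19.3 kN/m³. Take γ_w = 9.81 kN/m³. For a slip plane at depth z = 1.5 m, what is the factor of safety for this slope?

FS = 1.43

With seepage parallel to the slope and the water table at the surface, the effective normal stress on the slip plane uses the buoyant unit weight γ' = γ_sat − γ_w while the driving shear stress uses γ_sat:
FS = [c' + γ' z cos²β tanφ'] / [γ_sat z sinβ cosβ]
(For c' = 0 this reduces to FS = (γ'/γ_sat)·tanφ'/tanβ.)
γ' = 19.3 − 9.81 = 9.49 kN/m³
Numerator = 0.0 + 9.49·1.5·cos²11.7°·tan31.0° = 0.0 + 9.49·1.5·0.9589·0.6009 = 8.202 kPa
Denominator = 19.3·1.5·sin11.7°·cos11.7° = 19.3·1.5·0.2028·0.9792 = 5.749 kPa
FS = 8.202 / 5.749 = 1.427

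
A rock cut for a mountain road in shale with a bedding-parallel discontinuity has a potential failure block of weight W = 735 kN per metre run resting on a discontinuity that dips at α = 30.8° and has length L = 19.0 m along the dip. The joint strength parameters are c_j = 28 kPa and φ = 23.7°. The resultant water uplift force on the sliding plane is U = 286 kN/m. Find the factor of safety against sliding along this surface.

Resolving the block weight along and normal to the plane and applying the Mohr–Coulomb strength on the joint:
N' = W cosα − U = 735·cos30.8° − 286 = 345.3 kN/m
Driving force T = W sinα = 735·sin30.8° = 376.4 kN/m
Resisting force R = c_j·L + N'·tanφ = 28·19.0 + 345.3·tan23.7° = 532.0 + 151.6 = 683.6 kN/m
FS = R / T = 683.6 / 376.4 = 1.816

FS = 1.82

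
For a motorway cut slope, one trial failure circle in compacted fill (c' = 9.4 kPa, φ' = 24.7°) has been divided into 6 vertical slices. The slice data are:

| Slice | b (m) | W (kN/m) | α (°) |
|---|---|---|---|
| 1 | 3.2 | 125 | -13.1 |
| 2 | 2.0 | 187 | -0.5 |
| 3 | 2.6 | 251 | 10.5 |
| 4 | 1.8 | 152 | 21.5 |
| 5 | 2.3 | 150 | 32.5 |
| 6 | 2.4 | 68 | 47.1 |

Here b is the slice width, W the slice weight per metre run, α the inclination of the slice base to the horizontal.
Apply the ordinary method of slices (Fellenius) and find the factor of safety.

FS = 2.73

Ordinary method of slices: FS = Σ[c'·Δl_i + (W_i cosα_i)·tanφ'] / Σ W_i sinα_i, with Δl_i = b_i / cosα_i.
Slice 1: Δl = 3.2/cos(-13.1°) = 3.286 m; N'_1 = 125·cos(-13.1°) = 121.7; c'Δl = 30.88; W sinα = -28.3
Slice 2: Δl = 2.0/cos(-0.5°) = 2.000 m; N'_2 = 187·cos(-0.5°) = 187.0; c'Δl = 18.80; W sinα = -1.6
Slice 3: Δl = 2.6/cos10.5° = 2.644 m; N'_3 = 251·cos10.5° = 246.8; c'Δl = 24.86; W sinα = 45.7
Slice 4: Δl = 1.8/cos21.5° = 1.935 m; N'_4 = 152·cos21.5° = 141.4; c'Δl = 18.19; W sinα = 55.7
Slice 5: Δl = 2.3/cos32.5° = 2.727 m; N'_5 = 150·cos32.5° = 126.5; c'Δl = 25.63; W sinα = 80.6
Slice 6: Δl = 2.4/cos47.1° = 3.526 m; N'_6 = 68·cos47.1° = 46.3; c'Δl = 33.14; W sinα = 49.8
Σc'Δl = 151.5 kN/m; ΣN' = 869.8 kN/m; ΣW sinα = 201.9 kN/m
Resisting = 151.5 + 869.8·tan24.7° = 151.5 + 400.0 = 551.5 kN/m
FS = 551.5 / 201.9 = 2.732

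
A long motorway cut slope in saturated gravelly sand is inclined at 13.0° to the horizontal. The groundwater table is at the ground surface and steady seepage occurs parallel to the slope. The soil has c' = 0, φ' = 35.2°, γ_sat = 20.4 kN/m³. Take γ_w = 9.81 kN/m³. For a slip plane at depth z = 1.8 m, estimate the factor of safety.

With seepage parallel to the slope and the water table at the surface, the effective normal stress on the slip plane uses the buoyant unit weight γ' = γ_sat − γ_w while the driving shear stress uses γ_sat:
FS = [c' + γ' z cos²β tanφ'] / [γ_sat z sinβ cosβ]
(For c' = 0 this reduces to FS = (γ'/γ_sat)·tanφ'/tanβ.)
γ' = 20.4 − 9.81 = 10.59 kN/m³
Numerator = 0.0 + 10.59·1.8·cos²13.0°·tan35.2° = 0.0 + 10.59·1.8·0.9494·0.7054 = 12.766 kPa
Denominator = 20.4·1.8·sin13.0°·cos13.0° = 20.4·1.8·0.2250·0.9744 = 8.048 kPa
FS = 12.766 / 8.048 = 1.586

FS = 1.59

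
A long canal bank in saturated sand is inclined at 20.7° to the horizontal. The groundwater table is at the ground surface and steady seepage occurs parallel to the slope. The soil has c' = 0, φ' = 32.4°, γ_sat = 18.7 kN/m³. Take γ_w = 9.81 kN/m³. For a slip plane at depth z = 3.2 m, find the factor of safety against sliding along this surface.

With seepage parallel to the slope and the water table at the surface, the effective normal stress on the slip plane uses the buoyant unit weight γ' = γ_sat − γ_w while the driving shear stress uses γ_sat:
FS = [c' + γ' z cos²β tanφ'] / [γ_sat z sinβ cosβ]
(For c' = 0 this reduces to FS = (γ'/γ_sat)·tanφ'/tanβ.)
γ' = 18.7 − 9.81 = 8.89 kN/m³
Numerator = 0.0 + 8.89·3.2·cos²20.7°·tan32.4° = 0.0 + 8.89·3.2·0.8751·0.6346 = 15.798 kPa
Denominator = 18.7·3.2·sin20.7°·cos20.7° = 18.7·3.2·0.3535·0.9354 = 19.786 kPa
FS = 15.798 / 19.786 = 0.798

FS = 0.80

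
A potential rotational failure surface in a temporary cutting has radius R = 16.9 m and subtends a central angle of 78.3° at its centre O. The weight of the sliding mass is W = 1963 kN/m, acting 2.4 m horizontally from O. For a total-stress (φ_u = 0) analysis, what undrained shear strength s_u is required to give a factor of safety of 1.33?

FS = s_u·L_a·R / (W·d), so s_u = FS·W·d / (L_a·R).
Arc length L_a = R·θ = 16.9·(78.3°·π/180) = 16.9·1.3666 = 23.10 m
s_u = 1.33·1963·2.4 / (23.10·16.9) = 6265.9 / 390.31 = 16.05 kPa

s_u = 16.1 kPa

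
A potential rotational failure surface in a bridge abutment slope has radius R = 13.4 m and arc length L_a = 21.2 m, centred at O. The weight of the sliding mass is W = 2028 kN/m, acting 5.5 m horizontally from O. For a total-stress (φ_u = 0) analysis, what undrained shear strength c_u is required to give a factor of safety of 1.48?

FS = c_u·L_a·R / (W·d), so c_u = FS·W·d / (L_a·R).
c_u = 1.48·2028·5.5 / (21.20·13.4) = 16507.9 / 284.08 = 58.11 kPa

c_u = 58.1 kPa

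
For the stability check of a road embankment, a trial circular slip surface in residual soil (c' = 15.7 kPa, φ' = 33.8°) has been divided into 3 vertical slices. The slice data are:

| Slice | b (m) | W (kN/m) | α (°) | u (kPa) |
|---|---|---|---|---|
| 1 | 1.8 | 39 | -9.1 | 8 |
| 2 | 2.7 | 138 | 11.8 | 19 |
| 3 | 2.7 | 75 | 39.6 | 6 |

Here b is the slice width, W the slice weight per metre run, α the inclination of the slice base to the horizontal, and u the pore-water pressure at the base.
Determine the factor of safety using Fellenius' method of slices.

Ordinary method of slices: FS = Σ[c'·Δl_i + (W_i cosα_i − u_i·Δl_i)·tanφ'] / Σ W_i sinα_i, with Δl_i = b_i / cosα_i.
Slice 1: Δl = 1.8/cos(-9.1°) = 1.823 m; N'_1 = 39·cos(-9.1°) − 8·1.823 = 23.9; c'Δl = 28.62; W sinα = -6.2
Slice 2: Δl = 2.7/cos11.8° = 2.758 m; N'_2 = 138·cos11.8° − 19·2.758 = 82.7; c'Δl = 43.31; W sinα = 28.2
Slice 3: Δl = 2.7/cos39.6° = 3.504 m; N'_3 = 75·cos39.6° − 6·3.504 = 36.8; c'Δl = 55.02; W sinα = 47.8
Σc'Δl = 126.9 kN/m; ΣN' = 143.4 kN/m; ΣW sinα = 69.9 kN/m
Resisting = 126.9 + 143.4·tan33.8° = 126.9 + 96.0 = 222.9 kN/m
FS = 222.9 / 69.9 = 3.191

FS = 3.19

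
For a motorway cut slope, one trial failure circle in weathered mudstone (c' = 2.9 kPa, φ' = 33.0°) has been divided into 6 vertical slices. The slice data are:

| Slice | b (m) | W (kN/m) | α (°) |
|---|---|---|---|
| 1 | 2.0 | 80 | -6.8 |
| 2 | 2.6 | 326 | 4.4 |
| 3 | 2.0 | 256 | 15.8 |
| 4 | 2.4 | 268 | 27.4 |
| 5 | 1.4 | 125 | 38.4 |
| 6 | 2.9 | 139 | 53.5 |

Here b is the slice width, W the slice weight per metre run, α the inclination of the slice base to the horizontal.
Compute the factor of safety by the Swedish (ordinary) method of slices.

FS = 1.86

Ordinary method of slices: FS = Σ[c'·Δl_i + (W_i cosα_i)·tanφ'] / Σ W_i sinα_i, with Δl_i = b_i / cosα_i.
Slice 1: Δl = 2.0/cos(-6.8°) = 2.014 m; N'_1 = 80·cos(-6.8°) = 79.4; c'Δl = 5.84; W sinα = -9.5
Slice 2: Δl = 2.6/cos4.4° = 2.608 m; N'_2 = 326·cos4.4° = 325.0; c'Δl = 7.56; W sinα = 25.0
Slice 3: Δl = 2.0/cos15.8° = 2.079 m; N'_3 = 256·cos15.8° = 246.3; c'Δl = 6.03; W sinα = 69.7
Slice 4: Δl = 2.4/cos27.4° = 2.703 m; N'_4 = 268·cos27.4° = 237.9; c'Δl = 7.84; W sinα = 123.3
Slice 5: Δl = 1.4/cos38.4° = 1.786 m; N'_5 = 125·cos38.4° = 98.0; c'Δl = 5.18; W sinα = 77.6
Slice 6: Δl = 2.9/cos53.5° = 4.875 m; N'_6 = 139·cos53.5° = 82.7; c'Δl = 14.14; W sinα = 111.7
Σc'Δl = 46.6 kN/m; ΣN' = 1069.4 kN/m; ΣW sinα = 398.0 kN/m
Resisting = 46.6 + 1069.4·tan33.0° = 46.6 + 694.5 = 741.1 kN/m
FS = 741.1 / 398.0 = 1.862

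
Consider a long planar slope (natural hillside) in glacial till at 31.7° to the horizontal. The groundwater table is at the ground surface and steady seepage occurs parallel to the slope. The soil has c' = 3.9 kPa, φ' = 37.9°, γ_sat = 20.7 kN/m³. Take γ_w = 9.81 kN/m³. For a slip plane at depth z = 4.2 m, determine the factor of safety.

With seepage parallel to the slope and the water table at the surface, the effective normal stress on the slip plane uses the buoyant unit weight γ' = γ_sat − γ_w while the driving shear stress uses γ_sat:
FS = [c' + γ' z cos²β tanφ'] / [γ_sat z sinβ cosβ]
γ' = 20.7 − 9.81 = 10.89 kN/m³
Numerator = 3.9 + 10.89·4.2·cos²31.7°·tan37.9° = 3.9 + 10.89·4.2·0.7239·0.7785 = 29.674 kPa
Denominator = 20.7·4.2·sin31.7°·cos31.7° = 20.7·4.2·0.5255·0.8508 = 38.869 kPa
FS = 29.674 / 38.869 = 0.763

FS = 0.76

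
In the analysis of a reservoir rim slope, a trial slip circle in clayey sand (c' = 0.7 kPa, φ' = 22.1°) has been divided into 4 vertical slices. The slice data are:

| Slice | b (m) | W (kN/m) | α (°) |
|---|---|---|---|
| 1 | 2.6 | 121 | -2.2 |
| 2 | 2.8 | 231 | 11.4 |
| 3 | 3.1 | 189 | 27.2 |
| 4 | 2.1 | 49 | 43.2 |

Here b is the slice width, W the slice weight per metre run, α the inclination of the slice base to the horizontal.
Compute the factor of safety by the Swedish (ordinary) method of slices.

FS = 1.44

Ordinary method of slices: FS = Σ[c'·Δl_i + (W_i cosα_i)·tanφ'] / Σ W_i sinα_i, with Δl_i = b_i / cosα_i.
Slice 1: Δl = 2.6/cos(-2.2°) = 2.602 m; N'_1 = 121·cos(-2.2°) = 120.9; c'Δl = 1.82; W sinα = -4.6
Slice 2: Δl = 2.8/cos11.4° = 2.856 m; N'_2 = 231·cos11.4° = 226.4; c'Δl = 2.00; W sinα = 45.7
Slice 3: Δl = 3.1/cos27.2° = 3.485 m; N'_3 = 189·cos27.2° = 168.1; c'Δl = 2.44; W sinα = 86.4
Slice 4: Δl = 2.1/cos43.2° = 2.881 m; N'_4 = 49·cos43.2° = 35.7; c'Δl = 2.02; W sinα = 33.5
Σc'Δl = 8.3 kN/m; ΣN' = 551.2 kN/m; ΣW sinα = 160.9 kN/m
Resisting = 8.3 + 551.2·tan22.1° = 8.3 + 223.8 = 232.1 kN/m
FS = 232.1 / 160.9 = 1.442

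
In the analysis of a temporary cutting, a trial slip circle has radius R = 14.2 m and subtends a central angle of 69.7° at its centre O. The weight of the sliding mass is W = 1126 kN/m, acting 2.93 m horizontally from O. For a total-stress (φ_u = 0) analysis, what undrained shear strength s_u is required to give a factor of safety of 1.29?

FS = s_u·L_a·R / (W·d), so s_u = FS·W·d / (L_a·R).
Arc length L_a = R·θ = 14.2·(69.7°·π/180) = 14.2·1.2165 = 17.27 m
s_u = 1.29·1126·2.93 / (17.27·14.2) = 4255.9 / 245.29 = 17.35 kPa

s_u = 17.4 kPa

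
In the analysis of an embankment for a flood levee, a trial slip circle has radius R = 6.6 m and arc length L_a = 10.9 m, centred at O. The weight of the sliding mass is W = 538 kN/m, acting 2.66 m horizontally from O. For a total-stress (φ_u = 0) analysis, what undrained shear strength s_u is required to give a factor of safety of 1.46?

FS = s_u·L_a·R / (W·d), so s_u = FS·W·d / (L_a·R).
s_u = 1.46·538·2.66 / (10.90·6.6) = 2089.4 / 71.94 = 29.04 kPa

s_u = 29.0 kPa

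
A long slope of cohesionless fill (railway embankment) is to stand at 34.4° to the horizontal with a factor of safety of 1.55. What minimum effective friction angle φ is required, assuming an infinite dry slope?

FS = tanφ/tanβ ⇒ tanφ = FS · tanβ = 1.55 · tan34.4° = 1.0613
φ = arctan(1.0613) = 46.70°

φ = 46.7°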